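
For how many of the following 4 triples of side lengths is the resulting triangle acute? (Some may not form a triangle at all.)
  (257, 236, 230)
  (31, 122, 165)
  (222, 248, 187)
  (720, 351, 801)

(257,236,230): 230²+236² = 108596 > 66049 = 257² → acute
(31,122,165): 31+122 ≤ 165, not a triangle
(222,248,187): 187²+222² = 84253 > 61504 = 248² → acute
(720,351,801): 351²+720² = 641601 = 801² → right
2 of the 4 are acute.

2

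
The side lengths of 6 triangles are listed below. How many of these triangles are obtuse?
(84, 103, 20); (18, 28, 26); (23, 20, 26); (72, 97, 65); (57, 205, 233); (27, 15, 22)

(84,103,20): 20²+84² = 7456 < 10609 = 103² → obtuse
(18,28,26): 18²+26² = 1000 > 784 = 28² → acute
(23,20,26): 20²+23² = 929 > 676 = 26² → acute
(72,97,65): 65²+72² = 9409 = 97² → right
(57,205,233): 57²+205² = 45274 < 54289 = 233² → obtuse
(27,15,22): 15²+22² = 709 < 729 = 27² → obtuse
3 of the 6 are obtuse.

3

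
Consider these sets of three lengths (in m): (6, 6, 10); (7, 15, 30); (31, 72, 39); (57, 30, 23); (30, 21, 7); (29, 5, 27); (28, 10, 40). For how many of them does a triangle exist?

(6,6,10): 6+6 > 10 → valid
(7,15,30): 7+15 ≤ 30 → not valid
(31,39,72): 31+39 ≤ 72 → not valid
(23,30,57): 23+30 ≤ 57 → not valid
(7,21,30): 7+21 ≤ 30 → not valid
(5,27,29): 5+27 > 29 → valid
(10,28,40): 10+28 ≤ 40 → not valid
2 of the 7 triples form a triangle.

2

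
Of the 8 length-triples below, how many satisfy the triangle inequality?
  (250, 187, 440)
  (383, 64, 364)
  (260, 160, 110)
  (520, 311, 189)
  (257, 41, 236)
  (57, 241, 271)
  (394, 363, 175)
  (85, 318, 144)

(187,250,440): 187+250 ≤ 440 → not valid
(64,364,383): 64+364 > 383 → valid
(110,160,260): 110+160 > 260 → valid
(189,311,520): 189+311 ≤ 520 → not valid
(41,236,257): 41+236 > 257 → valid
(57,241,271): 57+241 > 271 → valid
(175,363,394): 175+363 > 394 → valid
(85,144,318): 85+144 ≤ 318 → not valid
5 of the 8 triples form a triangle.

5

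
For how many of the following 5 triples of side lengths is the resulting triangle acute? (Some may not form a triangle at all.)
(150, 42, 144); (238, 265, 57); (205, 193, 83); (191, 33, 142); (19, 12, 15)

(150,42,144): 42²+144² = 22500 = 150² → right
(238,265,57): 57²+238² = 59893 < 70225 = 265² → obtuse
(205,193,83): 83²+193² = 44138 > 42025 = 205² → acute
(191,33,142): 33+142 ≤ 191, not a triangle
(19,12,15): 12²+15² = 369 > 361 = 19² → acute
2 of the 5 are acute.

2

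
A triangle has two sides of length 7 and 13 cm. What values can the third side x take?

6 < x < 20 (cm)

By the triangle inequality, x must be less than 7 + 13 = 20 and greater than |7 − 13| = 6.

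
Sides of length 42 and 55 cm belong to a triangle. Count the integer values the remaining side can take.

83

The third side lies in the open interval (13, 97).
Integers from 14 to 96 inclusive: 96 − 14 + 1 = 83.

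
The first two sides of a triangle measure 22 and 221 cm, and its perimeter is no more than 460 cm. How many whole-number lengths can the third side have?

Triangle inequality: 199 < x < 243. Perimeter ≤ 460 gives x ≤ 460 − 22 − 221 = 217.
So 199 < x ≤ 217; integers 200 through 217: 18 values.

18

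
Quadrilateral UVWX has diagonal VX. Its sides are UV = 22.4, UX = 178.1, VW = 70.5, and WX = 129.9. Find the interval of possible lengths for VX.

155.7 < VX < 200.4

From triangle UVX: |22.4 − 178.1| < VX < 22.4 + 178.1, i.e. 155.7 < VX < 200.5.
From triangle WVX: 59.4 < VX < 200.4.
Both must hold, so VX lies in the intersection.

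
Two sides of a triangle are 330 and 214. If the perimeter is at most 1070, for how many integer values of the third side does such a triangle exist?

Triangle inequality: 116 < x < 544. Perimeter ≤ 1070 gives x ≤ 1070 − 330 − 214 = 526.
So 116 < x ≤ 526; integers 117 through 526: 410 values.

410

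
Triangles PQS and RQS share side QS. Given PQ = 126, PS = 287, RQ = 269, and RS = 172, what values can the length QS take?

From triangle PQS: |126 − 287| < QS < 126 + 287, i.e. 161 < QS < 413.
From triangle RQS: 97 < QS < 441.
Both must hold, so QS lies in the intersection.

161 < QS < 413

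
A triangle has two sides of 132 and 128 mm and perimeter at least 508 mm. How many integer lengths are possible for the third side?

Triangle inequality: 4 < x < 260. Perimeter ≥ 508 gives x ≥ 508 − 132 − 128 = 248.
So 248 ≤ x < 260; integers 248 through 259: 12 values.

12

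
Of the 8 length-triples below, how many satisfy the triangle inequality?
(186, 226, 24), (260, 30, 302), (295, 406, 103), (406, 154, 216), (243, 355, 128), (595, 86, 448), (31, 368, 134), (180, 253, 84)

(24,186,226): 24+186 ≤ 226 → not valid
(30,260,302): 30+260 ≤ 302 → not valid
(103,295,406): 103+295 ≤ 406 → not valid
(154,216,406): 154+216 ≤ 406 → not valid
(128,243,355): 128+243 > 355 → valid
(86,448,595): 86+448 ≤ 595 → not valid
(31,134,368): 31+134 ≤ 368 → not valid
(84,180,253): 84+180 > 253 → valid
2 of the 8 triples form a triangle.

2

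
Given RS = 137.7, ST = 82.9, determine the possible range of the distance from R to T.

By the triangle inequality, |137.7 − 82.9| ≤ RT ≤ 137.7 + 82.9.

54.8 ≤ RT ≤ 220.6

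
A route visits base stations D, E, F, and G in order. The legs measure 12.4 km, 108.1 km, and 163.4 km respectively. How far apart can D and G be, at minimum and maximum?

42.9 ≤ DG ≤ 283.9 km

The maximum is all hops collinear in one direction: 12.4 + 108.1 + 163.4 = 283.9.
The longest hop is 163.4; the others sum to 120.5. Folding the others back against it leaves at least 163.4 − 120.5 = 42.9.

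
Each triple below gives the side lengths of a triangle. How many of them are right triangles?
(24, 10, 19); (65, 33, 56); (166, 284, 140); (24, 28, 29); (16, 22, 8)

(24,10,19): 10²+19² = 461 < 576 = 24² → obtuse
(65,33,56): 33²+56² = 4225 = 65² → right
(166,284,140): 140²+166² = 47156 < 80656 = 284² → obtuse
(24,28,29): 24²+28² = 1360 > 841 = 29² → acute
(16,22,8): 8²+16² = 320 < 484 = 22² → obtuse
1 of the 5 is right.

1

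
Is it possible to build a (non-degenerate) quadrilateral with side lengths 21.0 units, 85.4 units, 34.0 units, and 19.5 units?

For a quadrilateral, each side must be shorter than the sum of the others.
Here the longest side is 85.4, but the remaining 3 sides sum to only 74.5.

No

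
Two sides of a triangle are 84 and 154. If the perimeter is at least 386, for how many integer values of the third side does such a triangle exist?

Triangle inequality: 70 < x < 238. Perimeter ≥ 386 gives x ≥ 386 − 84 − 154 = 148.
So 148 ≤ x < 238; integers 148 through 237: 90 values.

90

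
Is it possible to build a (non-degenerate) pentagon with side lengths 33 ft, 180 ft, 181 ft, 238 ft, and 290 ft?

A pentagon exists iff every side is shorter than the sum of the others — equivalently, the longest side is less than the sum of the rest.
Longest side 290 < 632 (sum of the remaining 4), so yes.

Yes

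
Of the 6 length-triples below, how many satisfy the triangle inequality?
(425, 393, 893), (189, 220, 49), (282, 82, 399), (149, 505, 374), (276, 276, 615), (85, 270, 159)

(393,425,893): 393+425 ≤ 893 → not valid
(49,189,220): 49+189 > 220 → valid
(82,282,399): 82+282 ≤ 399 → not valid
(149,374,505): 149+374 > 505 → valid
(276,276,615): 276+276 ≤ 615 → not valid
(85,159,270): 85+159 ≤ 270 → not valid
2 of the 6 triples form a triangle.

2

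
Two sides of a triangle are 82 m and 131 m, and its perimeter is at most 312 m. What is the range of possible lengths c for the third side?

Triangle inequality alone gives 49 < c < 213.
The perimeter condition gives c ≤ 312 − 82 − 131 = 99.
Intersecting the two: 49 < c ≤ 99.

49 < c ≤ 99 m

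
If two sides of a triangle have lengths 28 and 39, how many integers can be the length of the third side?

55

The third side lies in the open interval (11, 67).
Integers from 12 to 66 inclusive: 66 − 12 + 1 = 55.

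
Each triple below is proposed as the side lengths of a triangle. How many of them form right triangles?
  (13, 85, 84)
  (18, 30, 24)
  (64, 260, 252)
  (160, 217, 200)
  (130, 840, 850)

4

(13,85,84): 13²+84² = 7225 = 85² → right
(18,30,24): 18²+24² = 900 = 30² → right
(64,260,252): 64²+252² = 67600 = 260² → right
(160,217,200): 160²+200² = 65600 > 47089 = 217² → acute
(130,840,850): 130²+840² = 722500 = 850² → right
4 of the 5 are right.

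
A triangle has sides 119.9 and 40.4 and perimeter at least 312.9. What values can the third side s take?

152.6 ≤ s < 160.3

Triangle inequality alone gives 79.5 < s < 160.3.
The perimeter condition gives s ≥ 312.9 − 119.9 − 40.4 = 152.6.
Intersecting the two: 152.6 ≤ s < 160.3.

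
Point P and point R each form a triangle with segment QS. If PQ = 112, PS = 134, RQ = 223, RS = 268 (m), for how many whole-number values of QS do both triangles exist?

200

From triangle PQS: 22 < QS < 246.
From triangle RQS: 45 < QS < 491.
Intersection: 45 < QS < 246, so integers 46 through 245: 200 values.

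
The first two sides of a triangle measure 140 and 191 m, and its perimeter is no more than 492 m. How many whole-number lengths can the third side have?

110

Triangle inequality: 51 < x < 331. Perimeter ≤ 492 gives x ≤ 492 − 140 − 191 = 161.
So 51 < x ≤ 161; integers 52 through 161: 110 values.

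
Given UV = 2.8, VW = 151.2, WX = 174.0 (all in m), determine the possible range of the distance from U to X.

20.0 ≤ UX ≤ 328.0 m

The maximum is all hops collinear in one direction: 2.8 + 151.2 + 174.0 = 328.0.
The longest hop is 174.0; the others sum to 154.0. Folding the others back against it leaves at least 174.0 − 154.0 = 20.0.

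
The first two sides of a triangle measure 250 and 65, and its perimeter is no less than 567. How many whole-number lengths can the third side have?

Triangle inequality: 185 < x < 315. Perimeter ≥ 567 gives x ≥ 567 − 250 − 65 = 252.
So 252 ≤ x < 315; integers 252 through 314: 63 values.

63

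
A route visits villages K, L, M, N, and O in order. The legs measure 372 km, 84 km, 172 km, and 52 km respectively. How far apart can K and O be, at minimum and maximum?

The maximum is all hops collinear in one direction: 372 + 84 + 172 + 52 = 680.
The longest hop is 372; the others sum to 308. Folding the others back against it leaves at least 372 − 308 = 64.

64 ≤ KO ≤ 680 km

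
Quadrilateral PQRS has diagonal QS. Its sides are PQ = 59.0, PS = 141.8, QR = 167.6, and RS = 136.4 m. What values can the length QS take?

82.8 < QS < 200.8

From triangle PQS: |59.0 − 141.8| < QS < 59.0 + 141.8, i.e. 82.8 < QS < 200.8.
From triangle RQS: 31.2 < QS < 304.0.
Both must hold, so QS lies in the intersection.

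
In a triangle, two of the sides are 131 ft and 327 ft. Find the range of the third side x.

By the triangle inequality, x must be less than 131 + 327 = 458 and greater than |131 − 327| = 196.

196 < x < 458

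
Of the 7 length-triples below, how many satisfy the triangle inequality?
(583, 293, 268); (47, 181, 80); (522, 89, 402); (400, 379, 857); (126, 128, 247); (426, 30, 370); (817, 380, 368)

1

(268,293,583): 268+293 ≤ 583 → not valid
(47,80,181): 47+80 ≤ 181 → not valid
(89,402,522): 89+402 ≤ 522 → not valid
(379,400,857): 379+400 ≤ 857 → not valid
(126,128,247): 126+128 > 247 → valid
(30,370,426): 30+370 ≤ 426 → not valid
(368,380,817): 368+380 ≤ 817 → not valid
1 of the 7 triples forms a triangle.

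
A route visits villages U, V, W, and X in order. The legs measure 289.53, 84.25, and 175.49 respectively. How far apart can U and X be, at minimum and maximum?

29.79 ≤ UX ≤ 549.27

The maximum is all hops collinear in one direction: 289.53 + 84.25 + 175.49 = 549.27.
The longest hop is 289.53; the others sum to 259.74. Folding the others back against it leaves at least 289.53 − 259.74 = 29.79.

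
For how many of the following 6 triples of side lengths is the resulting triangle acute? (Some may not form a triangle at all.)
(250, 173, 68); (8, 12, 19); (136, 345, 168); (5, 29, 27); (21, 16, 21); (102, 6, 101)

(250,173,68): 68+173 ≤ 250, not a triangle
(8,12,19): 8²+12² = 208 < 361 = 19² → obtuse
(136,345,168): 136+168 ≤ 345, not a triangle
(5,29,27): 5²+27² = 754 < 841 = 29² → obtuse
(21,16,21): 16²+21² = 697 > 441 = 21² → acute
(102,6,101): 6²+101² = 10237 < 10404 = 102² → obtuse
1 of the 6 is acute.

1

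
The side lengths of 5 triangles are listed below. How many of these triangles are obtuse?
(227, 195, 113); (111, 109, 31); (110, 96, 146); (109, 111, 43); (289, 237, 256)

1

(227,195,113): 113²+195² = 50794 < 51529 = 227² → obtuse
(111,109,31): 31²+109² = 12842 > 12321 = 111² → acute
(110,96,146): 96²+110² = 21316 = 146² → right
(109,111,43): 43²+109² = 13730 > 12321 = 111² → acute
(289,237,256): 237²+256² = 121705 > 83521 = 289² → acute
1 of the 5 is obtuse.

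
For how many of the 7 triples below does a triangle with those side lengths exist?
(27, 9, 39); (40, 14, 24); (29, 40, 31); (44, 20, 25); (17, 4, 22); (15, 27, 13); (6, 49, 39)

(9,27,39): 9+27 ≤ 39 → not valid
(14,24,40): 14+24 ≤ 40 → not valid
(29,31,40): 29+31 > 40 → valid
(20,25,44): 20+25 > 44 → valid
(4,17,22): 4+17 ≤ 22 → not valid
(13,15,27): 13+15 > 27 → valid
(6,39,49): 6+39 ≤ 49 → not valid
3 of the 7 triples form a triangle.

3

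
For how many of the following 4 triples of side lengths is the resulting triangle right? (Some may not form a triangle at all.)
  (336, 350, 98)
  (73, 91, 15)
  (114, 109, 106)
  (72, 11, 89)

1

(336,350,98): 98²+336² = 122500 = 350² → right
(73,91,15): 15+73 ≤ 91, not a triangle
(114,109,106): 106²+109² = 23117 > 12996 = 114² → acute
(72,11,89): 11+72 ≤ 89, not a triangle
1 of the 4 is right.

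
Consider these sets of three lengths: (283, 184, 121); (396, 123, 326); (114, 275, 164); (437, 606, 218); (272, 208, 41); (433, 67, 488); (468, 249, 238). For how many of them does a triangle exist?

(121,184,283): 121+184 > 283 → valid
(123,326,396): 123+326 > 396 → valid
(114,164,275): 114+164 > 275 → valid
(218,437,606): 218+437 > 606 → valid
(41,208,272): 41+208 ≤ 272 → not valid
(67,433,488): 67+433 > 488 → valid
(238,249,468): 238+249 > 468 → valid
6 of the 7 triples form a triangle.

6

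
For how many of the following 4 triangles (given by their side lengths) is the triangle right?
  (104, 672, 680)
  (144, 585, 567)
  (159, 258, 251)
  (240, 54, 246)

(104,672,680): 104²+672² = 462400 = 680² → right
(144,585,567): 144²+567² = 342225 = 585² → right
(159,258,251): 159²+251² = 88282 > 66564 = 258² → acute
(240,54,246): 54²+240² = 60516 = 246² → right
3 of the 4 are right.

3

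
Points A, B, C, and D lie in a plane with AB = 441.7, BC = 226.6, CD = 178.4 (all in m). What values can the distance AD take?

The maximum is all hops collinear in one direction: 441.7 + 226.6 + 178.4 = 846.7.
The longest hop is 441.7; the others sum to 405.0. Folding the others back against it leaves at least 441.7 − 405.0 = 36.7.

36.7 ≤ AD ≤ 846.7 m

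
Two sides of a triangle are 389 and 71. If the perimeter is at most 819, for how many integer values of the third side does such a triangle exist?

Triangle inequality: 318 < x < 460. Perimeter ≤ 819 gives x ≤ 819 − 389 − 71 = 359.
So 318 < x ≤ 359; integers 319 through 359: 41 values.

41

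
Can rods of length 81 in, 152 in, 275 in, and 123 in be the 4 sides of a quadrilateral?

A quadrilateral exists iff every side is shorter than the sum of the others — equivalently, the longest side is less than the sum of the rest.
Longest side 275 < 356 (sum of the remaining 3), so yes.

Yes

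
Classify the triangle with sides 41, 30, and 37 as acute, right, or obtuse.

acute

Compare the square of the longest side to the sum of squares of the other two: 30² + 37² = 2269 > 1681 = 41².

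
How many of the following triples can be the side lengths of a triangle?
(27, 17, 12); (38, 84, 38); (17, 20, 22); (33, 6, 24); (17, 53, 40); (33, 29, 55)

4

(12,17,27): 12+17 > 27 → valid
(38,38,84): 38+38 ≤ 84 → not valid
(17,20,22): 17+20 > 22 → valid
(6,24,33): 6+24 ≤ 33 → not valid
(17,40,53): 17+40 > 53 → valid
(29,33,55): 29+33 > 55 → valid
4 of the 6 triples form a triangle.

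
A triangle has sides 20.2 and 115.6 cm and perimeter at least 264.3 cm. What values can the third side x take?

Triangle inequality alone gives 95.4 < x < 135.8.
The perimeter condition gives x ≥ 264.3 − 20.2 − 115.6 = 128.5.
Intersecting the two: 128.5 ≤ x < 135.8.

128.5 ≤ x < 135.8 cm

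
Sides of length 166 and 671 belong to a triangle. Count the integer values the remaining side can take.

331

The third side lies in the open interval (505, 837).
Integers from 506 to 836 inclusive: 836 − 506 + 1 = 331.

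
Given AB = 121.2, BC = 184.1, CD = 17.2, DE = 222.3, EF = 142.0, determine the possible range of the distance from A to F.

0 ≤ AF ≤ 686.8

The maximum is all hops collinear in one direction: 121.2 + 184.1 + 17.2 + 222.3 + 142.0 = 686.8.
The longest hop is 222.3; the others sum to 464.5. Since 222.3 ≤ 464.5, the path can fold back on itself completely, so the minimum distance is 0.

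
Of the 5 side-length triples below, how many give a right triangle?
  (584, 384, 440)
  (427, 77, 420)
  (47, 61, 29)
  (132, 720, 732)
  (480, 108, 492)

(584,384,440): 384²+440² = 341056 = 584² → right
(427,77,420): 77²+420² = 182329 = 427² → right
(47,61,29): 29²+47² = 3050 < 3721 = 61² → obtuse
(132,720,732): 132²+720² = 535824 = 732² → right
(480,108,492): 108²+480² = 242064 = 492² → right
4 of the 5 are right.

4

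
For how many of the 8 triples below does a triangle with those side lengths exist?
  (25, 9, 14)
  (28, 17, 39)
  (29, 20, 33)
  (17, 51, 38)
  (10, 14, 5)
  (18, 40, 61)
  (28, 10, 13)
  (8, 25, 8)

(9,14,25): 9+14 ≤ 25 → not valid
(17,28,39): 17+28 > 39 → valid
(20,29,33): 20+29 > 33 → valid
(17,38,51): 17+38 > 51 → valid
(5,10,14): 5+10 > 14 → valid
(18,40,61): 18+40 ≤ 61 → not valid
(10,13,28): 10+13 ≤ 28 → not valid
(8,8,25): 8+8 ≤ 25 → not valid
4 of the 8 triples form a triangle.

4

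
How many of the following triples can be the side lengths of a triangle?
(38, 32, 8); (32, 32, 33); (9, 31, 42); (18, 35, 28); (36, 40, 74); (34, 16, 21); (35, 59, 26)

6

(8,32,38): 8+32 > 38 → valid
(32,32,33): 32+32 > 33 → valid
(9,31,42): 9+31 ≤ 42 → not valid
(18,28,35): 18+28 > 35 → valid
(36,40,74): 36+40 > 74 → valid
(16,21,34): 16+21 > 34 → valid
(26,35,59): 26+35 > 59 → valid
6 of the 7 triples form a triangle.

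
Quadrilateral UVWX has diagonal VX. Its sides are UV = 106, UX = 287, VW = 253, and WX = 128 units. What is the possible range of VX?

From triangle UVX: |106 − 287| < VX < 106 + 287, i.e. 181 < VX < 393.
From triangle WVX: 125 < VX < 381.
Both must hold, so VX lies in the intersection.

181 < VX < 381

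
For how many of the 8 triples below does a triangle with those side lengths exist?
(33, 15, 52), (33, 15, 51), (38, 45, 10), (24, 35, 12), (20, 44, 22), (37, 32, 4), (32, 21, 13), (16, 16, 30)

4

(15,33,52): 15+33 ≤ 52 → not valid
(15,33,51): 15+33 ≤ 51 → not valid
(10,38,45): 10+38 > 45 → valid
(12,24,35): 12+24 > 35 → valid
(20,22,44): 20+22 ≤ 44 → not valid
(4,32,37): 4+32 ≤ 37 → not valid
(13,21,32): 13+21 > 32 → valid
(16,16,30): 16+16 > 30 → valid
4 of the 8 triples form a triangle.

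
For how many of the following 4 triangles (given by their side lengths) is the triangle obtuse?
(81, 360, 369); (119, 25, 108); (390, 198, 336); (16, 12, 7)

(81,360,369): 81²+360² = 136161 = 369² → right
(119,25,108): 25²+108² = 12289 < 14161 = 119² → obtuse
(390,198,336): 198²+336² = 152100 = 390² → right
(16,12,7): 7²+12² = 193 < 256 = 16² → obtuse
2 of the 4 are obtuse.

2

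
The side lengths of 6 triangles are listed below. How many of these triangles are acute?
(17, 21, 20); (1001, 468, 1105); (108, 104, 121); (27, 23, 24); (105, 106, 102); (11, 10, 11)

(17,21,20): 17²+20² = 689 > 441 = 21² → acute
(1001,468,1105): 468²+1001² = 1221025 = 1105² → right
(108,104,121): 104²+108² = 22480 > 14641 = 121² → acute
(27,23,24): 23²+24² = 1105 > 729 = 27² → acute
(105,106,102): 102²+105² = 21429 > 11236 = 106² → acute
(11,10,11): 10²+11² = 221 > 121 = 11² → acute
5 of the 6 are acute.

5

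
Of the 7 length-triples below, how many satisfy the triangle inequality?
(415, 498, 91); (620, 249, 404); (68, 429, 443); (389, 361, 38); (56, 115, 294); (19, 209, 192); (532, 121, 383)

5

(91,415,498): 91+415 > 498 → valid
(249,404,620): 249+404 > 620 → valid
(68,429,443): 68+429 > 443 → valid
(38,361,389): 38+361 > 389 → valid
(56,115,294): 56+115 ≤ 294 → not valid
(19,192,209): 19+192 > 209 → valid
(121,383,532): 121+383 ≤ 532 → not valid
5 of the 7 triples form a triangle.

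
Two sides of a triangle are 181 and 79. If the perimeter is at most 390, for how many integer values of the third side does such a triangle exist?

28

Triangle inequality: 102 < x < 260. Perimeter ≤ 390 gives x ≤ 390 − 181 − 79 = 130.
So 102 < x ≤ 130; integers 103 through 130: 28 values.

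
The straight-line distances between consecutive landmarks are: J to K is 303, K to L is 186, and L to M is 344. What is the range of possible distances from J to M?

The maximum is all hops collinear in one direction: 303 + 186 + 344 = 833.
The longest hop is 344; the others sum to 489. Since 344 ≤ 489, the path can fold back on itself completely, so the minimum distance is 0.

0 ≤ JM ≤ 833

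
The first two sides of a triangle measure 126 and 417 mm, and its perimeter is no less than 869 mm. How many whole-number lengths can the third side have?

217

Triangle inequality: 291 < x < 543. Perimeter ≥ 869 gives x ≥ 869 − 126 − 417 = 326.
So 326 ≤ x < 543; integers 326 through 542: 217 values.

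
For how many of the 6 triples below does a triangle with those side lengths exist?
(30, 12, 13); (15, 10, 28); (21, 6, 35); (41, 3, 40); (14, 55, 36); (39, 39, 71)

2

(12,13,30): 12+13 ≤ 30 → not valid
(10,15,28): 10+15 ≤ 28 → not valid
(6,21,35): 6+21 ≤ 35 → not valid
(3,40,41): 3+40 > 41 → valid
(14,36,55): 14+36 ≤ 55 → not valid
(39,39,71): 39+39 > 71 → valid
2 of the 6 triples form a triangle.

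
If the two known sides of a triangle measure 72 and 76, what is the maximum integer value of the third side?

The third side must be strictly less than 72 + 76 = 148.
The largest integer below 148 is 147.

147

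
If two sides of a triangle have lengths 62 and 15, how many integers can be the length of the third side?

The third side lies in the open interval (47, 77).
Integers from 48 to 76 inclusive: 76 − 48 + 1 = 29.

29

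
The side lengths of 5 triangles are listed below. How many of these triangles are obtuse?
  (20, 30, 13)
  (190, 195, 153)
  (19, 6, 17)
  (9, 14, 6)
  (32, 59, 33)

4

(20,30,13): 13²+20² = 569 < 900 = 30² → obtuse
(190,195,153): 153²+190² = 59509 > 38025 = 195² → acute
(19,6,17): 6²+17² = 325 < 361 = 19² → obtuse
(9,14,6): 6²+9² = 117 < 196 = 14² → obtuse
(32,59,33): 32²+33² = 2113 < 3481 = 59² → obtuse
4 of the 5 are obtuse.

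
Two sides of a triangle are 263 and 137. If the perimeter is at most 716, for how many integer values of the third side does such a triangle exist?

190

Triangle inequality: 126 < x < 400. Perimeter ≤ 716 gives x ≤ 716 − 263 − 137 = 316.
So 126 < x ≤ 316; integers 127 through 316: 190 values.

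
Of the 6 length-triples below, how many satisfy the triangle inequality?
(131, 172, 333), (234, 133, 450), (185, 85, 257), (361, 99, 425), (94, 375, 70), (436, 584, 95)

(131,172,333): 131+172 ≤ 333 → not valid
(133,234,450): 133+234 ≤ 450 → not valid
(85,185,257): 85+185 > 257 → valid
(99,361,425): 99+361 > 425 → valid
(70,94,375): 70+94 ≤ 375 → not valid
(95,436,584): 95+436 ≤ 584 → not valid
2 of the 6 triples form a triangle.

2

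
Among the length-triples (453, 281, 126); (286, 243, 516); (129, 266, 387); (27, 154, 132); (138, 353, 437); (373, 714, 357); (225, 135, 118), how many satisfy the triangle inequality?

6

(126,281,453): 126+281 ≤ 453 → not valid
(243,286,516): 243+286 > 516 → valid
(129,266,387): 129+266 > 387 → valid
(27,132,154): 27+132 > 154 → valid
(138,353,437): 138+353 > 437 → valid
(357,373,714): 357+373 > 714 → valid
(118,135,225): 118+135 > 225 → valid
6 of the 7 triples form a triangle.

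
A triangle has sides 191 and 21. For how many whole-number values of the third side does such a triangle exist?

41

The third side lies in the open interval (170, 212).
Integers from 171 to 211 inclusive: 211 − 171 + 1 = 41.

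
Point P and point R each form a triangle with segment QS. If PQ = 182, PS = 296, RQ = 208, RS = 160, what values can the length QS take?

From triangle PQS: |182 − 296| < QS < 182 + 296, i.e. 114 < QS < 478.
From triangle RQS: 48 < QS < 368.
Both must hold, so QS lies in the intersection.

114 < QS < 368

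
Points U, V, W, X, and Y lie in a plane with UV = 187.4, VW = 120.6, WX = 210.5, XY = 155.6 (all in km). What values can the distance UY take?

0 ≤ UY ≤ 674.1 km

The maximum is all hops collinear in one direction: 187.4 + 120.6 + 210.5 + 155.6 = 674.1.
The longest hop is 210.5; the others sum to 463.6. Since 210.5 ≤ 463.6, the path can fold back on itself completely, so the minimum distance is 0.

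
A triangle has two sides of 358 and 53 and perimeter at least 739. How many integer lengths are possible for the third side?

83

Triangle inequality: 305 < x < 411. Perimeter ≥ 739 gives x ≥ 739 − 358 − 53 = 328.
So 328 ≤ x < 411; integers 328 through 410: 83 values.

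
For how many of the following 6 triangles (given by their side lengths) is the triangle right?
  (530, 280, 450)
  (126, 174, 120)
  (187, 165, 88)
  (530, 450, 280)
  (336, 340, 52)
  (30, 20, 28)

(530,280,450): 280²+450² = 280900 = 530² → right
(126,174,120): 120²+126² = 30276 = 174² → right
(187,165,88): 88²+165² = 34969 = 187² → right
(530,450,280): 280²+450² = 280900 = 530² → right
(336,340,52): 52²+336² = 115600 = 340² → right
(30,20,28): 20²+28² = 1184 > 900 = 30² → acute
5 of the 6 are right.

5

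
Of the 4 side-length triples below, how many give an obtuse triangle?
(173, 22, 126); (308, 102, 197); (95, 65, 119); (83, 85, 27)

(173,22,126): 22+126 ≤ 173, not a triangle
(308,102,197): 102+197 ≤ 308, not a triangle
(95,65,119): 65²+95² = 13250 < 14161 = 119² → obtuse
(83,85,27): 27²+83² = 7618 > 7225 = 85² → acute
1 of the 4 is obtuse.

1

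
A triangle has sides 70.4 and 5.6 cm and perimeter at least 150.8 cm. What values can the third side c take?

Triangle inequality alone gives 64.8 < c < 76.0.
The perimeter condition gives c ≥ 150.8 − 70.4 − 5.6 = 74.8.
Intersecting the two: 74.8 ≤ c < 76.0.

74.8 ≤ c < 76.0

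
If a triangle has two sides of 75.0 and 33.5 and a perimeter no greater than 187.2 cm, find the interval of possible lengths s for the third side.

41.5 < s ≤ 78.7

Triangle inequality alone gives 41.5 < s < 108.5.
The perimeter condition gives s ≤ 187.2 − 75.0 − 33.5 = 78.7.
Intersecting the two: 41.5 < s ≤ 78.7.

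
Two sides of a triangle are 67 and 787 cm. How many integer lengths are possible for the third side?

The third side lies in the open interval (720, 854).
Integers from 721 to 853 inclusive: 853 − 721 + 1 = 133.

133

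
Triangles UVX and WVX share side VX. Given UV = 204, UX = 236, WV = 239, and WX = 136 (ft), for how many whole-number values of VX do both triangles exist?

From triangle UVX: 32 < VX < 440.
From triangle WVX: 103 < VX < 375.
Intersection: 103 < VX < 375, so integers 104 through 374: 271 values.

271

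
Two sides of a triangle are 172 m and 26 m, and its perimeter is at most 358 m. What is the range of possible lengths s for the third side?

Triangle inequality alone gives 146 < s < 198.
The perimeter condition gives s ≤ 358 − 172 − 26 = 160.
Intersecting the two: 146 < s ≤ 160.

146 < s ≤ 160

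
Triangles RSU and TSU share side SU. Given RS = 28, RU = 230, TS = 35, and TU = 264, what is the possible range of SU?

229 < SU < 258

From triangle RSU: |28 − 230| < SU < 28 + 230, i.e. 202 < SU < 258.
From triangle TSU: 229 < SU < 299.
Both must hold, so SU lies in the intersection.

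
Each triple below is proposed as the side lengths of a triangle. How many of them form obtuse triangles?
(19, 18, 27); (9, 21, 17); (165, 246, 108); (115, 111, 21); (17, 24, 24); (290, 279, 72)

5

(19,18,27): 18²+19² = 685 < 729 = 27² → obtuse
(9,21,17): 9²+17² = 370 < 441 = 21² → obtuse
(165,246,108): 108²+165² = 38889 < 60516 = 246² → obtuse
(115,111,21): 21²+111² = 12762 < 13225 = 115² → obtuse
(17,24,24): 17²+24² = 865 > 576 = 24² → acute
(290,279,72): 72²+279² = 83025 < 84100 = 290² → obtuse
5 of the 6 are obtuse.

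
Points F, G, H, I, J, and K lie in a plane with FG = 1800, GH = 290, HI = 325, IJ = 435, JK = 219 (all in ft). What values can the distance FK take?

531 ≤ FK ≤ 3069 ft

The maximum is all hops collinear in one direction: 1800 + 290 + 325 + 435 + 219 = 3069.
The longest hop is 1800; the others sum to 1269. Folding the others back against it leaves at least 1800 − 1269 = 531.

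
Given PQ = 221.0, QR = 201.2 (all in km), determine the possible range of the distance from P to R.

19.8 ≤ PR ≤ 422.2 km

By the triangle inequality, |221.0 − 201.2| ≤ PR ≤ 221.0 + 201.2.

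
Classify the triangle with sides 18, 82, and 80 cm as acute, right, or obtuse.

Compare the square of the longest side to the sum of squares of the other two: 18² + 80² = 6724 = 82².

right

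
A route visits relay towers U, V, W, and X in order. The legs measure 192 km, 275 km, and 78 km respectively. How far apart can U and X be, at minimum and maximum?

5 ≤ UX ≤ 545 km

The maximum is all hops collinear in one direction: 192 + 275 + 78 = 545.
The longest hop is 275; the others sum to 270. Folding the others back against it leaves at least 275 − 270 = 5.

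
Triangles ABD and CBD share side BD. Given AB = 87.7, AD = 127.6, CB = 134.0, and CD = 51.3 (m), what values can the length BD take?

82.7 < BD < 185.3

From triangle ABD: |87.7 − 127.6| < BD < 87.7 + 127.6, i.e. 39.9 < BD < 215.3.
From triangle CBD: 82.7 < BD < 185.3.
Both must hold, so BD lies in the intersection.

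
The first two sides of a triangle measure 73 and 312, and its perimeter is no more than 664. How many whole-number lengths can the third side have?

40

Triangle inequality: 239 < x < 385. Perimeter ≤ 664 gives x ≤ 664 − 73 − 312 = 279.
So 239 < x ≤ 279; integers 240 through 279: 40 values.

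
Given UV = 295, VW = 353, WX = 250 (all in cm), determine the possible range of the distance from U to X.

0 ≤ UX ≤ 898 cm

The maximum is all hops collinear in one direction: 295 + 353 + 250 = 898.
The longest hop is 353; the others sum to 545. Since 353 ≤ 545, the path can fold back on itself completely, so the minimum distance is 0.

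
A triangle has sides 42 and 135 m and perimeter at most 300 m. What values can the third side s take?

93 < s ≤ 123 m

Triangle inequality alone gives 93 < s < 177.
The perimeter condition gives s ≤ 300 − 42 − 135 = 123.
Intersecting the two: 93 < s ≤ 123.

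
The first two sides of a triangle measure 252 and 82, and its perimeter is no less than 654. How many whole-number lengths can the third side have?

14

Triangle inequality: 170 < x < 334. Perimeter ≥ 654 gives x ≥ 654 − 252 − 82 = 320.
So 320 ≤ x < 334; integers 320 through 333: 14 values.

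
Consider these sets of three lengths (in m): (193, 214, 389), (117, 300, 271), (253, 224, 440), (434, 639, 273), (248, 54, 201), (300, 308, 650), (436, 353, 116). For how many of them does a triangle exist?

(193,214,389): 193+214 > 389 → valid
(117,271,300): 117+271 > 300 → valid
(224,253,440): 224+253 > 440 → valid
(273,434,639): 273+434 > 639 → valid
(54,201,248): 54+201 > 248 → valid
(300,308,650): 300+308 ≤ 650 → not valid
(116,353,436): 116+353 > 436 → valid
6 of the 7 triples form a triangle.

6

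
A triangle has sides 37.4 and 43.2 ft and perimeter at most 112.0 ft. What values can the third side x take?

5.8 < x ≤ 31.4

Triangle inequality alone gives 5.8 < x < 80.6.
The perimeter condition gives x ≤ 112.0 − 37.4 − 43.2 = 31.4.
Intersecting the two: 5.8 < x ≤ 31.4.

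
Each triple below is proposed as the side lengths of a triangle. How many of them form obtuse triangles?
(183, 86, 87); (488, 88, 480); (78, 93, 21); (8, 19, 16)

(183,86,87): 86+87 ≤ 183, not a triangle
(488,88,480): 88²+480² = 238144 = 488² → right
(78,93,21): 21²+78² = 6525 < 8649 = 93² → obtuse
(8,19,16): 8²+16² = 320 < 361 = 19² → obtuse
2 of the 4 are obtuse.

2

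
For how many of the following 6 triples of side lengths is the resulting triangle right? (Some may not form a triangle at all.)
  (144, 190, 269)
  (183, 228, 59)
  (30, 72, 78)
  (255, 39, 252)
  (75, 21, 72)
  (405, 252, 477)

4

(144,190,269): 144²+190² = 56836 < 72361 = 269² → obtuse
(183,228,59): 59²+183² = 36970 < 51984 = 228² → obtuse
(30,72,78): 30²+72² = 6084 = 78² → right
(255,39,252): 39²+252² = 65025 = 255² → right
(75,21,72): 21²+72² = 5625 = 75² → right
(405,252,477): 252²+405² = 227529 = 477² → right
4 of the 6 are right.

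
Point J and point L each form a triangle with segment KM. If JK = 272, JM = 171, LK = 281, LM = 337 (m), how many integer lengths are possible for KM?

From triangle JKM: 101 < KM < 443.
From triangle LKM: 56 < KM < 618.
Intersection: 101 < KM < 443, so integers 102 through 442: 341 values.

341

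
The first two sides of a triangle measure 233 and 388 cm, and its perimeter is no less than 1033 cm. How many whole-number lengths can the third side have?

209

Triangle inequality: 155 < x < 621. Perimeter ≥ 1033 gives x ≥ 1033 − 233 − 388 = 412.
So 412 ≤ x < 621; integers 412 through 620: 209 values.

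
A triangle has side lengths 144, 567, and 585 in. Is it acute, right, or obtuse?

Compare the square of the longest side to the sum of squares of the other two: 144² + 567² = 342225 = 585².

right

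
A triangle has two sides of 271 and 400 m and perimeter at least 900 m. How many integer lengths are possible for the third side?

442

Triangle inequality: 129 < x < 671. Perimeter ≥ 900 gives x ≥ 900 − 271 − 400 = 229.
So 229 ≤ x < 671; integers 229 through 670: 442 values.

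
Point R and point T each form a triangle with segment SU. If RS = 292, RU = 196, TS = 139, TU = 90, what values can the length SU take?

From triangle RSU: |292 − 196| < SU < 292 + 196, i.e. 96 < SU < 488.
From triangle TSU: 49 < SU < 229.
Both must hold, so SU lies in the intersection.

96 < SU < 229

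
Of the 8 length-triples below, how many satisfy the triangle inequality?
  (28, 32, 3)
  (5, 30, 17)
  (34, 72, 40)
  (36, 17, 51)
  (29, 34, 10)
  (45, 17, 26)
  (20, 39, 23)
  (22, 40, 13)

(3,28,32): 3+28 ≤ 32 → not valid
(5,17,30): 5+17 ≤ 30 → not valid
(34,40,72): 34+40 > 72 → valid
(17,36,51): 17+36 > 51 → valid
(10,29,34): 10+29 > 34 → valid
(17,26,45): 17+26 ≤ 45 → not valid
(20,23,39): 20+23 > 39 → valid
(13,22,40): 13+22 ≤ 40 → not valid
4 of the 8 triples form a triangle.

4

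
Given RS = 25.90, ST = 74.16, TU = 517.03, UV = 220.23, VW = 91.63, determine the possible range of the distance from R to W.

The maximum is all hops collinear in one direction: 25.90 + 74.16 + 517.03 + 220.23 + 91.63 = 928.95.
The longest hop is 517.03; the others sum to 411.92. Folding the others back against it leaves at least 517.03 − 411.92 = 105.11.

105.11 ≤ RW ≤ 928.95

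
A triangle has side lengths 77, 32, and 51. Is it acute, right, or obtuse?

Compare the square of the longest side to the sum of squares of the other two: 32² + 51² = 3625 < 5929 = 77².

obtuse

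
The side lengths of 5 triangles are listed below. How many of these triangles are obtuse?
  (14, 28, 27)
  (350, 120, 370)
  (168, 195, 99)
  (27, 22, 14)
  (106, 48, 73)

2

(14,28,27): 14²+27² = 925 > 784 = 28² → acute
(350,120,370): 120²+350² = 136900 = 370² → right
(168,195,99): 99²+168² = 38025 = 195² → right
(27,22,14): 14²+22² = 680 < 729 = 27² → obtuse
(106,48,73): 48²+73² = 7633 < 11236 = 106² → obtuse
2 of the 5 are obtuse.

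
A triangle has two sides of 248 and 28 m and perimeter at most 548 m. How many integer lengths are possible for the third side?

Triangle inequality: 220 < x < 276. Perimeter ≤ 548 gives x ≤ 548 − 248 − 28 = 272.
So 220 < x ≤ 272; integers 221 through 272: 52 values.

52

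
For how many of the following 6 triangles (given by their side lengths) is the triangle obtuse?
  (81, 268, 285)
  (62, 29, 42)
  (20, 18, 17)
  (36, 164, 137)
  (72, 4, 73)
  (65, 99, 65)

(81,268,285): 81²+268² = 78385 < 81225 = 285² → obtuse
(62,29,42): 29²+42² = 2605 < 3844 = 62² → obtuse
(20,18,17): 17²+18² = 613 > 400 = 20² → acute
(36,164,137): 36²+137² = 20065 < 26896 = 164² → obtuse
(72,4,73): 4²+72² = 5200 < 5329 = 73² → obtuse
(65,99,65): 65²+65² = 8450 < 9801 = 99² → obtuse
5 of the 6 are obtuse.

5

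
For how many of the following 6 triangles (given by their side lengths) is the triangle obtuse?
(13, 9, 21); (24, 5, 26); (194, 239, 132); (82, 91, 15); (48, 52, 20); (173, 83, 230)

5

(13,9,21): 9²+13² = 250 < 441 = 21² → obtuse
(24,5,26): 5²+24² = 601 < 676 = 26² → obtuse
(194,239,132): 132²+194² = 55060 < 57121 = 239² → obtuse
(82,91,15): 15²+82² = 6949 < 8281 = 91² → obtuse
(48,52,20): 20²+48² = 2704 = 52² → right
(173,83,230): 83²+173² = 36818 < 52900 = 230² → obtuse
5 of the 6 are obtuse.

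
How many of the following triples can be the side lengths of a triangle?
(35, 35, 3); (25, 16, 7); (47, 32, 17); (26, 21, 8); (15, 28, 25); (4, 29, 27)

(3,35,35): 3+35 > 35 → valid
(7,16,25): 7+16 ≤ 25 → not valid
(17,32,47): 17+32 > 47 → valid
(8,21,26): 8+21 > 26 → valid
(15,25,28): 15+25 > 28 → valid
(4,27,29): 4+27 > 29 → valid
5 of the 6 triples form a triangle.

5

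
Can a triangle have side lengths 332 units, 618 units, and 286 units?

No

The two shorter sides sum to 618, exactly equal to the longest side 618.
That gives only a degenerate (flat) triangle — the inequality must be strict.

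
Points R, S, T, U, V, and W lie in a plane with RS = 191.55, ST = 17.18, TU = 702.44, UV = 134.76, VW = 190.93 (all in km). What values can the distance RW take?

The maximum is all hops collinear in one direction: 191.55 + 17.18 + 702.44 + 134.76 + 190.93 = 1236.86.
The longest hop is 702.44; the others sum to 534.42. Folding the others back against it leaves at least 702.44 − 534.42 = 168.02.

168.02 ≤ RW ≤ 1236.86 km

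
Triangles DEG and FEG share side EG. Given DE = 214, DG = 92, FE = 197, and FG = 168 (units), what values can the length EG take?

From triangle DEG: |214 − 92| < EG < 214 + 92, i.e. 122 < EG < 306.
From triangle FEG: 29 < EG < 365.
Both must hold, so EG lies in the intersection.

122 < EG < 306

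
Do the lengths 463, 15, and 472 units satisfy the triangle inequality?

Yes

The longest side is 472, and the other two sum to 478.
Since 478 > 472, the triangle inequality holds.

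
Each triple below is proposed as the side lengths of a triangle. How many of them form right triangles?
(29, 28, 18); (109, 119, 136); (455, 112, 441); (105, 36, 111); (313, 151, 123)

(29,28,18): 18²+28² = 1108 > 841 = 29² → acute
(109,119,136): 109²+119² = 26042 > 18496 = 136² → acute
(455,112,441): 112²+441² = 207025 = 455² → right
(105,36,111): 36²+105² = 12321 = 111² → right
(313,151,123): 123+151 ≤ 313, not a triangle
2 of the 5 are right.

2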